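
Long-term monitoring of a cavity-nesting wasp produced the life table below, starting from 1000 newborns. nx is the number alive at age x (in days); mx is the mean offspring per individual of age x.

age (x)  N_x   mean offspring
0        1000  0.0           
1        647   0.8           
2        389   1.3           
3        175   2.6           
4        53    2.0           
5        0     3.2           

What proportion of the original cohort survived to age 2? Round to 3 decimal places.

l_2 = n_2/n_0 = 389/1000 = 0.389 → 0.389

0.389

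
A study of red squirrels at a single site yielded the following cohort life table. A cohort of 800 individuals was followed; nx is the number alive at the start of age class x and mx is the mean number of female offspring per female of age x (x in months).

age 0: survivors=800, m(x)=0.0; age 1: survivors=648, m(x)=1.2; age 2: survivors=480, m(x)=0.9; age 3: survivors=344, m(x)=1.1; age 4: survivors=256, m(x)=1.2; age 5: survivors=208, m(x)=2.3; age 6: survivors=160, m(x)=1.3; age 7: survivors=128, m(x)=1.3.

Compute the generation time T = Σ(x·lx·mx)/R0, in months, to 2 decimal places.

3.21

lx = nx/n0 = nx/800: 1, 0.81, 0.6, 0.43, 0.32, 0.26, 0.2, 0.16
lx·mx: 0, 0.972, 0.54, 0.473, 0.384, 0.598, 0.26, 0.208 → R0 = 3.435
x·lx·mx: 0, 0.972, 1.08, 1.419, 1.536, 2.99, 1.56, 1.456 → Σ = 11.013
T = 11.013 / 3.435 = 3.206114… → 3.21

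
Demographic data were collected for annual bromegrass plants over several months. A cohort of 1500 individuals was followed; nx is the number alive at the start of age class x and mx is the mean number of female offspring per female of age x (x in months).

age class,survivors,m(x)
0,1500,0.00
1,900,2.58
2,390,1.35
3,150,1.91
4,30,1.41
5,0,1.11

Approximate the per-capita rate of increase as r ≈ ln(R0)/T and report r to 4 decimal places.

lx = nx/n0 = nx/1500: 1, 0.6, 0.26, 0.1, 0.02, 0
R0 = Σ lx·mx = 0 + 1.548 + 0.351 + 0.191 + 0.0282 + 0 = 2.1182
Σ x·lx·mx = 2.9358; T = 2.9358/2.1182 = 1.38599…
r ≈ ln(R0)/T = ln(2.1182)/1.38599… = 0.541539… → 0.5415

0.5415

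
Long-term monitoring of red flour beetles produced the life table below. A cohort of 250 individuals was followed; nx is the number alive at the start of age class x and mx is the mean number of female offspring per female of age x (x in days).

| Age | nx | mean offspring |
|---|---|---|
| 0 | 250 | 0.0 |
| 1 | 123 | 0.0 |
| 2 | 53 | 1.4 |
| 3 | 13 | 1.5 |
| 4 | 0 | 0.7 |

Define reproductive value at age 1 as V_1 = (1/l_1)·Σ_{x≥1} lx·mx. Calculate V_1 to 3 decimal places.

lx = nx/n0 = nx/250: 1, 0.492, 0.212, 0.052, 0
lx·mx for x ≥ 1: 0, 0.2968, 0.078, 0 → sum = 0.3748
V_1 = 0.3748 / l_1 = 0.3748 / 0.492 = 0.761789… → 0.762

0.762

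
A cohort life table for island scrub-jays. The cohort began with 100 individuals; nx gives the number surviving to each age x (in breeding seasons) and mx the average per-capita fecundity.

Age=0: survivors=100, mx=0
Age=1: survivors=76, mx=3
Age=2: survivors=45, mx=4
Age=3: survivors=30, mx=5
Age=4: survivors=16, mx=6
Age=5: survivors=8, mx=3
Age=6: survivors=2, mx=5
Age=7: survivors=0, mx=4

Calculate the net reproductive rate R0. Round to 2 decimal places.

lx = nx/n0 = nx/100: 1, 0.76, 0.45, 0.3, 0.16, 0.08, 0.02, 0
lx·mx by age: 0, 2.28, 1.8, 1.5, 0.96, 0.24, 0.1, 0
R0 = Σ lx·mx = 6.88 → 6.88

6.88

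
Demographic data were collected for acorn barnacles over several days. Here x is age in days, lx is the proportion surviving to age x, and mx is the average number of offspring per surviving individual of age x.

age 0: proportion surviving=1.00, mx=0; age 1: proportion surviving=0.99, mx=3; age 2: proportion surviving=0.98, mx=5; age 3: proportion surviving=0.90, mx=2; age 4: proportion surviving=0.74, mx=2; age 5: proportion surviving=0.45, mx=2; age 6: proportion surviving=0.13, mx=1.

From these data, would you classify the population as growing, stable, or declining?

growing

R0 = Σ lx·mx = 0 + 2.97 + 4.9 + 1.8 + 1.48 + 0.9 + 0.13 = 12.18
R0 > 1, so the population is growing.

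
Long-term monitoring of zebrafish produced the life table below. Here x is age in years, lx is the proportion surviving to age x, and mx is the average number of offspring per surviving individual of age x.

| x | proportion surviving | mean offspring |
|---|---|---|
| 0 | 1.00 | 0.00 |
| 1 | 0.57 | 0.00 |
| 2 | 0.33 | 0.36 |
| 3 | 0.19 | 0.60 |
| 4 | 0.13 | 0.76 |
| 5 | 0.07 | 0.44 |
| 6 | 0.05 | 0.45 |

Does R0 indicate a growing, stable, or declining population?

declining

R0 = Σ lx·mx = 0 + 0 + 0.1188 + 0.114 + 0.0988 + 0.0308 + 0.0225 = 0.3849
R0 < 1, so the population is declining.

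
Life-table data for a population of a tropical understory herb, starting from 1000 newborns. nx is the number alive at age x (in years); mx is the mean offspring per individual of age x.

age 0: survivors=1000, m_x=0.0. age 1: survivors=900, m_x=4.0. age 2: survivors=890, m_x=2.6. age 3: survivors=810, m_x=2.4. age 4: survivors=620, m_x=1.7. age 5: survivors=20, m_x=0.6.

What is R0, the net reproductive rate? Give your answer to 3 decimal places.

8.924

lx = nx/n0 = nx/1000: 1, 0.9, 0.89, 0.81, 0.62, 0.02
lx·mx by age: 0, 3.6, 2.314, 1.944, 1.054, 0.012
R0 = Σ lx·mx = 8.924 → 8.924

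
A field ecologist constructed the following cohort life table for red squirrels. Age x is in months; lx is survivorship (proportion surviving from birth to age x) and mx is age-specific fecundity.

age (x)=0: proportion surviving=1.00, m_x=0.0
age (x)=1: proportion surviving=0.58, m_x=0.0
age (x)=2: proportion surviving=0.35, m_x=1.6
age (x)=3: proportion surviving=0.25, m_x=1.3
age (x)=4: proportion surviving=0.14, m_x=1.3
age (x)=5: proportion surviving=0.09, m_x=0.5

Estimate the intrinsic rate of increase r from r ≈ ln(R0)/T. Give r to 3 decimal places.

0.039

R0 = Σ lx·mx = 0 + 0 + 0.56 + 0.325 + 0.182 + 0.045 = 1.112
Σ x·lx·mx = 3.048; T = 3.048/1.112 = 2.74101…
r ≈ ln(R0)/T = ln(1.112)/2.74101… = 0.03873… → 0.039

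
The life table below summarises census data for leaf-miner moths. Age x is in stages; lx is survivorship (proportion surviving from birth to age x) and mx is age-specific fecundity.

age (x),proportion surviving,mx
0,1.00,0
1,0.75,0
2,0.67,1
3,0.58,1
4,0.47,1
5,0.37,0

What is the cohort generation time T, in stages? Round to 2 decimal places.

lx·mx: 0, 0, 0.67, 0.58, 0.47, 0 → R0 = 1.72
x·lx·mx: 0, 0, 1.34, 1.74, 1.88, 0 → Σ = 4.96
T = 4.96 / 1.72 = 2.883721… → 2.88

2.88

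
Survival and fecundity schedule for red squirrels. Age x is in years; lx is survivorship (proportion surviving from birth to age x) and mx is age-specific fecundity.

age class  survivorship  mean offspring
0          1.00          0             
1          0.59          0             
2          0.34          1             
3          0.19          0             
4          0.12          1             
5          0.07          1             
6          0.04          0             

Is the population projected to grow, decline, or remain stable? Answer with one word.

R0 = Σ lx·mx = 0 + 0 + 0.34 + 0 + 0.12 + 0.07 + 0 = 0.53
R0 < 1, so the population is declining.

declining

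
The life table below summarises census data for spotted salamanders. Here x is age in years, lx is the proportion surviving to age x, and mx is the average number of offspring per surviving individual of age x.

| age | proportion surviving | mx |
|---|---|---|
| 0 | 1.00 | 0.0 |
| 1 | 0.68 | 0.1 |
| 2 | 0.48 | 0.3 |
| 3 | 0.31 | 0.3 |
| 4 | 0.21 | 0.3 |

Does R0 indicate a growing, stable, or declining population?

declining

R0 = Σ lx·mx = 0 + 0.068 + 0.144 + 0.093 + 0.063 = 0.368
R0 < 1, so the population is declining.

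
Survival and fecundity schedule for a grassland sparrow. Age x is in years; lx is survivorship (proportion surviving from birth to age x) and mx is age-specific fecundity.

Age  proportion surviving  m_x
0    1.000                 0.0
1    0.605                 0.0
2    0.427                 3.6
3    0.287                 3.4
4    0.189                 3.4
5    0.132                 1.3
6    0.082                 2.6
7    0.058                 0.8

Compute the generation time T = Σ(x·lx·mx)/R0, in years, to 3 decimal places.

lx·mx: 0, 0, 1.5372, 0.9758, 0.6426, 0.1716, 0.2132, 0.0464 → R0 = 3.5868
x·lx·mx: 0, 0, 3.0744, 2.9274, 2.5704, 0.858, 1.2792, 0.3248 → Σ = 11.0342
T = 11.0342 / 3.5868 = 3.076335… → 3.076

3.076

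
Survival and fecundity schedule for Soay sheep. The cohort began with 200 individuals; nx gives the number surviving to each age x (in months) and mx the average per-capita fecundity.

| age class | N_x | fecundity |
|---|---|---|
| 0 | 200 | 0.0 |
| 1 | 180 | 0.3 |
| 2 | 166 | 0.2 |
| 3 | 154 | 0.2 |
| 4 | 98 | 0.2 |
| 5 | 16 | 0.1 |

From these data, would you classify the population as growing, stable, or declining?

lx = nx/n0 = nx/200: 1, 0.9, 0.83, 0.77, 0.49, 0.08
R0 = Σ lx·mx = 0 + 0.27 + 0.166 + 0.154 + 0.098 + 0.008 = 0.696
R0 < 1, so the population is declining.

declining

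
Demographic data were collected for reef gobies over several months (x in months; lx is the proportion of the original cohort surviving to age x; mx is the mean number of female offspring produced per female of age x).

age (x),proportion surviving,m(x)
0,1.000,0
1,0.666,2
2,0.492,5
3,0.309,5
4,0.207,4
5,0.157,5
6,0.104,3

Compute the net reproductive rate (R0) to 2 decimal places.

lx·mx by age: 0, 1.332, 2.46, 1.545, 0.828, 0.785, 0.312
R0 = Σ lx·mx = 7.262 → 7.26

7.26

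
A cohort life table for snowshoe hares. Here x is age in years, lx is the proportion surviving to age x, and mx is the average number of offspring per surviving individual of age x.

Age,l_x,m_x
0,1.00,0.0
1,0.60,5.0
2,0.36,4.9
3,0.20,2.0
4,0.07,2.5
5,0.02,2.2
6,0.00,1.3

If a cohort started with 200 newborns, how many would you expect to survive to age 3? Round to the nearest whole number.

Expected survivors = N0 · l_3 = 200 × 0.20 = 40 → 40

40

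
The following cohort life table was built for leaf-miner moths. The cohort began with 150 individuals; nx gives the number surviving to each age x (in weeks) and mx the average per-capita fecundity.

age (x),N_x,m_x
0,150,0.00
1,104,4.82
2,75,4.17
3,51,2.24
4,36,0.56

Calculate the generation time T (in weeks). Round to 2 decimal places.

1.63

lx = nx/n0 = nx/150: 1, 0.69333…, 0.5, 0.34, 0.24
lx·mx: 0, 3.341867…, 2.085, 0.7616, 0.1344 → R0 = 6.322867…
x·lx·mx: 0, 3.341867…, 4.17, 2.2848, 0.5376 → Σ = 10.334267…
T = 10.334267… / 6.322867… = 1.634427… → 1.63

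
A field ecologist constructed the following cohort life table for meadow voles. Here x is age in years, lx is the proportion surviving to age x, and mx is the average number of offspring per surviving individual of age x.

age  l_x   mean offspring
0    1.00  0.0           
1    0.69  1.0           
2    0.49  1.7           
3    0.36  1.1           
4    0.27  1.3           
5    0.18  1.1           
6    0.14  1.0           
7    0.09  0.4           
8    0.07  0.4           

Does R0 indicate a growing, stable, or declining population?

R0 = Σ lx·mx = 0 + 0.69 + 0.833 + 0.396 + 0.351 + 0.198 + 0.14 + 0.036 + 0.028 = 2.672
R0 > 1, so the population is growing.

growing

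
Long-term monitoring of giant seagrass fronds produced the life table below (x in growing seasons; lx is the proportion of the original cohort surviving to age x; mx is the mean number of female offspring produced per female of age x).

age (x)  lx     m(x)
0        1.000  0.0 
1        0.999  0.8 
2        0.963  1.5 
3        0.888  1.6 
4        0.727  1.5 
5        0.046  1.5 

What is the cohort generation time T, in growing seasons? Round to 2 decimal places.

2.62

lx·mx: 0, 0.7992, 1.4445, 1.4208, 1.0905, 0.069 → R0 = 4.824
x·lx·mx: 0, 0.7992, 2.889, 4.2624, 4.362, 0.345 → Σ = 12.6576
T = 12.6576 / 4.824 = 2.623881… → 2.62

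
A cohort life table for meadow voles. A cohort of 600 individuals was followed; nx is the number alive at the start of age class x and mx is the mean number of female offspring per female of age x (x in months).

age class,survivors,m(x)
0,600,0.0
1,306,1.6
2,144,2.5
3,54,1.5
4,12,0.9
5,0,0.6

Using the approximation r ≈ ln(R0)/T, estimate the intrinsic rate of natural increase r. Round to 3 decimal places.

0.283

lx = nx/n0 = nx/600: 1, 0.51, 0.24, 0.09, 0.02, 0
R0 = Σ lx·mx = 0 + 0.816 + 0.6 + 0.135 + 0.018 + 0 = 1.569
Σ x·lx·mx = 2.493; T = 2.493/1.569 = 1.58891…
r ≈ ln(R0)/T = ln(1.569)/1.58891… = 0.28349… → 0.283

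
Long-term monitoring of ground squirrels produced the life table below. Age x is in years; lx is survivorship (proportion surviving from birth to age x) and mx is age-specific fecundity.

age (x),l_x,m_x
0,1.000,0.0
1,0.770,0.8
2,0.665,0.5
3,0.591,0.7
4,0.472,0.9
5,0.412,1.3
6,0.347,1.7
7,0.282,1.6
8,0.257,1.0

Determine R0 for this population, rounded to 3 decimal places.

lx·mx by age: 0, 0.616, 0.3325, 0.4137, 0.4248, 0.5356, 0.5899, 0.4512, 0.257
R0 = Σ lx·mx = 3.6207 → 3.621

3.621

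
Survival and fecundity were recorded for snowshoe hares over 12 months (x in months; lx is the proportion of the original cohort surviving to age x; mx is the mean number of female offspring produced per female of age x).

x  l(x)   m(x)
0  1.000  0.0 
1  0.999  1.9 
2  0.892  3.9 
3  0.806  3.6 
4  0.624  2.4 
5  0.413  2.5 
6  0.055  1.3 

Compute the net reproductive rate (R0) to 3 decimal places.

10.880

lx·mx by age: 0, 1.8981, 3.4788, 2.9016, 1.4976, 1.0325, 0.0715
R0 = Σ lx·mx = 10.8801 → 10.880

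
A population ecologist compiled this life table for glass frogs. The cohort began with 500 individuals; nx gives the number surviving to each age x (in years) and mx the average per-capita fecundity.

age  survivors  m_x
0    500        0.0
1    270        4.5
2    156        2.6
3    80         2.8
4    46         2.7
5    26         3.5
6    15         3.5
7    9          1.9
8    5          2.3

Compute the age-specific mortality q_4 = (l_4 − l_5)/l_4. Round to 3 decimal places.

lx = nx/n0 = nx/500: 1, 0.54, 0.312, 0.16, 0.092, 0.052, 0.03, 0.018, 0.01
q_4 = (l_4 − l_5) / l_4 = (0.092 − 0.052) / 0.092
     = 0.04 / 0.092 = 0.434783… → 0.435

0.435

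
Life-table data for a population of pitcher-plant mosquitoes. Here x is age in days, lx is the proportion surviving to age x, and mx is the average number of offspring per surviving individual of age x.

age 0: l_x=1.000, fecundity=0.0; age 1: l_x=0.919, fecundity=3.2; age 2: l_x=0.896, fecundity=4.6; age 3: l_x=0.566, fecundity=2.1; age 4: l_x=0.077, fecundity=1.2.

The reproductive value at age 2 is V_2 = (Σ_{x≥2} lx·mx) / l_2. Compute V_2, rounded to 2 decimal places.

lx·mx for x ≥ 2: 4.1216, 1.1886, 0.0924 → sum = 5.4026
V_2 = 5.4026 / l_2 = 5.4026 / 0.896 = 6.029688… → 6.03

6.03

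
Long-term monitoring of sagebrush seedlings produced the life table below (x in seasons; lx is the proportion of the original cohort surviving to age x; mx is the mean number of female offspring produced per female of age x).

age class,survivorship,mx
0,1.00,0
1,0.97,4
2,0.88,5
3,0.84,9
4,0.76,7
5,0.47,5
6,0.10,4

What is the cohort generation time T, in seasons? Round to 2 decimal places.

2.96

lx·mx: 0, 3.88, 4.4, 7.56, 5.32, 2.35, 0.4 → R0 = 23.91
x·lx·mx: 0, 3.88, 8.8, 22.68, 21.28, 11.75, 2.4 → Σ = 70.79
T = 70.79 / 23.91 = 2.960686… → 2.96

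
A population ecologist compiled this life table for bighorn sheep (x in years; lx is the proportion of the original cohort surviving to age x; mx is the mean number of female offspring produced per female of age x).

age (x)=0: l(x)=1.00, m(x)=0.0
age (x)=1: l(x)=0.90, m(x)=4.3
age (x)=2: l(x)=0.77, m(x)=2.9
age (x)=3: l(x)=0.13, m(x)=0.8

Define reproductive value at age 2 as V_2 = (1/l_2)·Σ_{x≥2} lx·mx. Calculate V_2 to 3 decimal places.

3.035

lx·mx for x ≥ 2: 2.233, 0.104 → sum = 2.337
V_2 = 2.337 / l_2 = 2.337 / 0.77 = 3.035065… → 3.035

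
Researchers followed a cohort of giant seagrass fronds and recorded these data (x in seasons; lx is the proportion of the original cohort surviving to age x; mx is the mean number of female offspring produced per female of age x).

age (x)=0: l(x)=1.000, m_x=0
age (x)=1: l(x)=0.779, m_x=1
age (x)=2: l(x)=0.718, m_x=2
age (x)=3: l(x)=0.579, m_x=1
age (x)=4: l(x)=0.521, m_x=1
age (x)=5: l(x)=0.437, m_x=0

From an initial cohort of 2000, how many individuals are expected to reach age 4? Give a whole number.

1042

Expected survivors = N0 · l_4 = 2000 × 0.521 = 1042 → 1042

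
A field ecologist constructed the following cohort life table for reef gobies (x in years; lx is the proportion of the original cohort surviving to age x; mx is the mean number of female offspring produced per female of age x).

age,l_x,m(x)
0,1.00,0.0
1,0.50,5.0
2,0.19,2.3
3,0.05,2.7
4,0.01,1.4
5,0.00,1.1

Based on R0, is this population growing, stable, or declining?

R0 = Σ lx·mx = 0 + 2.5 + 0.437 + 0.135 + 0.014 + 0 = 3.086
R0 > 1, so the population is growing.

growing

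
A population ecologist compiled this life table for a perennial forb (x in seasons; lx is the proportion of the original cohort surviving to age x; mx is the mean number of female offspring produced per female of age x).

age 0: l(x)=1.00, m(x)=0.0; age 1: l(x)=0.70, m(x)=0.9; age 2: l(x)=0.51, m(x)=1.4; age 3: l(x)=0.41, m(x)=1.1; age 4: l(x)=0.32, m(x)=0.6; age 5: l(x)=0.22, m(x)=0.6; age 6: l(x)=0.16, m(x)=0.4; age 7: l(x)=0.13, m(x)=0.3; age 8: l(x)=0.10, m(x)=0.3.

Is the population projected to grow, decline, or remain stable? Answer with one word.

growing

R0 = Σ lx·mx = 0 + 0.63 + 0.714 + 0.451 + 0.192 + 0.132 + 0.064 + 0.039 + 0.03 = 2.252
R0 > 1, so the population is growing.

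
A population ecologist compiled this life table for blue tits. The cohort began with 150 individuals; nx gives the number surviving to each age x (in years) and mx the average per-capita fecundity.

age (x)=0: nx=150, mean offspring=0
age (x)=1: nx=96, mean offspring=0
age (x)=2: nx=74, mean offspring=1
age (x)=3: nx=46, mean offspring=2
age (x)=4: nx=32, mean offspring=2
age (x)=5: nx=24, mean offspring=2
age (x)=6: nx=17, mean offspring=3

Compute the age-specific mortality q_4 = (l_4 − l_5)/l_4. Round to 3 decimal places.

lx = nx/n0 = nx/150: 1, 0.64, 0.49333…, 0.30667…, 0.21333…, 0.16, 0.11333…
q_4 = (l_4 − l_5) / l_4 = (0.213333… − 0.16) / 0.213333…
     = 0.053333… / 0.213333… = 0.25… → 0.250

0.250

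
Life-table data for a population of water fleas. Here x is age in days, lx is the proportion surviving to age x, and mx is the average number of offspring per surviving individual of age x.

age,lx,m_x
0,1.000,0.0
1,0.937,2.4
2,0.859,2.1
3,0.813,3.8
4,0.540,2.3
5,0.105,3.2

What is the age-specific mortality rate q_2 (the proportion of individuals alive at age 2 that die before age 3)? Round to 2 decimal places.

q_2 = (l_2 − l_3) / l_2 = (0.859 − 0.813) / 0.859
     = 0.046 / 0.859 = 0.053551… → 0.05

0.05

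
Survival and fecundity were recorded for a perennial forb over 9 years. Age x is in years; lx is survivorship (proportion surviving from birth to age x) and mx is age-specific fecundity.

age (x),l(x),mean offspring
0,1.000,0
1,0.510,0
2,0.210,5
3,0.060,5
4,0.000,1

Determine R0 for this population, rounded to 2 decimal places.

lx·mx by age: 0, 0, 1.05, 0.3, 0
R0 = Σ lx·mx = 1.35 → 1.35

1.35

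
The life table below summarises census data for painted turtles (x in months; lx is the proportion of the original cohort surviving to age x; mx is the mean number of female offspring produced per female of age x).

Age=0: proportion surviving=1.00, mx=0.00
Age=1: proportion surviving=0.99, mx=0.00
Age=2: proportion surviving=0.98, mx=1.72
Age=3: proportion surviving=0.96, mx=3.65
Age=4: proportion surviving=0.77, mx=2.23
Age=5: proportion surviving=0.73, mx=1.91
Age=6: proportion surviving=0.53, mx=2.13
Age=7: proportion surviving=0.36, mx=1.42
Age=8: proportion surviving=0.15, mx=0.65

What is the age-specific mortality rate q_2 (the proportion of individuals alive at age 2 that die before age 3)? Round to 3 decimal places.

0.020

q_2 = (l_2 − l_3) / l_2 = (0.98 − 0.96) / 0.98
     = 0.02 / 0.98 = 0.020408… → 0.020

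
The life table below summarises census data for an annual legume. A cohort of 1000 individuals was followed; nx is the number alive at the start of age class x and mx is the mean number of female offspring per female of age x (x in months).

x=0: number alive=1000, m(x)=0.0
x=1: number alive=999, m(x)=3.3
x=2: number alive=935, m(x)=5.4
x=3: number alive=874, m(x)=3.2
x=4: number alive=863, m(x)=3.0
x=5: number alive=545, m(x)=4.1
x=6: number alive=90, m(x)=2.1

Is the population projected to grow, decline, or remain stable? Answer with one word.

growing

lx = nx/n0 = nx/1000: 1, 0.999, 0.935, 0.874, 0.863, 0.545, 0.09
R0 = Σ lx·mx = 0 + 3.2967 + 5.049 + 2.7968 + 2.589 + 2.2345 + 0.189 = 16.155
R0 > 1, so the population is growing.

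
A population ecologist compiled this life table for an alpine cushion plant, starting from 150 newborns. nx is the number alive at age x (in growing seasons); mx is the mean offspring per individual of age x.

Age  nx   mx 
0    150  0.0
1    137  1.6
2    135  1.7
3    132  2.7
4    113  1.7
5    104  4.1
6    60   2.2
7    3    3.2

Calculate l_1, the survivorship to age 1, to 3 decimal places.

l_1 = n_1/n_0 = 137/150 = 0.913333… → 0.913

0.913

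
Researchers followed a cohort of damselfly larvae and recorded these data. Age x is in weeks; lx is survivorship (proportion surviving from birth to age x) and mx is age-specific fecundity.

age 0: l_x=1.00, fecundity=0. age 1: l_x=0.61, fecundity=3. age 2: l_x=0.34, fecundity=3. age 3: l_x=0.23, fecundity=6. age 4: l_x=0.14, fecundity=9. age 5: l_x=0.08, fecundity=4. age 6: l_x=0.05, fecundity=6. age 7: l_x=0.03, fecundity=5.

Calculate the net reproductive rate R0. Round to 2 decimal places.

lx·mx by age: 0, 1.83, 1.02, 1.38, 1.26, 0.32, 0.3, 0.15
R0 = Σ lx·mx = 6.26 → 6.26

6.26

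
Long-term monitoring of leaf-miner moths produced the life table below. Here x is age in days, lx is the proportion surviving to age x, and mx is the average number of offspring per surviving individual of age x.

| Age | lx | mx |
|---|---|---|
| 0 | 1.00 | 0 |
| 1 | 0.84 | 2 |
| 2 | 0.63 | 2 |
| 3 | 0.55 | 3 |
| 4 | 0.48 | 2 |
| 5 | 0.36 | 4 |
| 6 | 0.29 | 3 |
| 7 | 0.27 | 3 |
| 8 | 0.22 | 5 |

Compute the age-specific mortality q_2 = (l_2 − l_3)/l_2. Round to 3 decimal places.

0.127

q_2 = (l_2 − l_3) / l_2 = (0.63 − 0.55) / 0.63
     = 0.08 / 0.63 = 0.126984… → 0.127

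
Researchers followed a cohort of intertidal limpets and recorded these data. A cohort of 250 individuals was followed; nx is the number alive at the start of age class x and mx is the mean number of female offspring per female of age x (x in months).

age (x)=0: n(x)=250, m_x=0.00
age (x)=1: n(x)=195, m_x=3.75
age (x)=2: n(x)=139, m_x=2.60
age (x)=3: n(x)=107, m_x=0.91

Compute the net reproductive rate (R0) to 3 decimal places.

lx = nx/n0 = nx/250: 1, 0.78, 0.556, 0.428
lx·mx by age: 0, 2.925, 1.4456, 0.38948
R0 = Σ lx·mx = 4.76008 → 4.760

4.760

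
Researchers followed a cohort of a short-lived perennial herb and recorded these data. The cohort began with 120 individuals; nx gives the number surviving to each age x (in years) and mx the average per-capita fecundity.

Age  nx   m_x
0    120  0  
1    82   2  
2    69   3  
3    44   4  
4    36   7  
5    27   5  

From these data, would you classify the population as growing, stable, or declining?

growing

lx = nx/n0 = nx/120: 1, 0.68333…, 0.575, 0.36667…, 0.3, 0.225
R0 = Σ lx·mx = 0 + 1.366667… + 1.725 + 1.466667… + 2.1 + 1.125 = 7.783333…
R0 > 1, so the population is growing.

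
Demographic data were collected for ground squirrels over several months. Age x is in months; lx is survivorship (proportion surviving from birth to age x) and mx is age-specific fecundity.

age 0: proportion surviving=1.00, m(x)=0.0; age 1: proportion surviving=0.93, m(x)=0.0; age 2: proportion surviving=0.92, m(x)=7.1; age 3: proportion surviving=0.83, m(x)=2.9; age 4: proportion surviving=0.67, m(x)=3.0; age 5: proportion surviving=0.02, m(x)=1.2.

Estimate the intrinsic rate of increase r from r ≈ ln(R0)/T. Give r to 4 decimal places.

0.9241

R0 = Σ lx·mx = 0 + 0 + 6.532 + 2.407 + 2.01 + 0.024 = 10.973
Σ x·lx·mx = 28.445; T = 28.445/10.973 = 2.59227…
r ≈ ln(R0)/T = ln(10.973)/2.59227… = 0.924069… → 0.9241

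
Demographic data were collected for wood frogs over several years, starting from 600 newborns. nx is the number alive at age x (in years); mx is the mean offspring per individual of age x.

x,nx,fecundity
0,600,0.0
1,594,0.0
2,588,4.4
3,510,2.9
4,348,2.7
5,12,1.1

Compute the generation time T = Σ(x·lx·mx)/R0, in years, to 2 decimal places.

2.68

lx = nx/n0 = nx/600: 1, 0.99, 0.98, 0.85, 0.58, 0.02
lx·mx: 0, 0, 4.312, 2.465, 1.566, 0.022 → R0 = 8.365
x·lx·mx: 0, 0, 8.624, 7.395, 6.264, 0.11 → Σ = 22.393
T = 22.393 / 8.365 = 2.676987… → 2.68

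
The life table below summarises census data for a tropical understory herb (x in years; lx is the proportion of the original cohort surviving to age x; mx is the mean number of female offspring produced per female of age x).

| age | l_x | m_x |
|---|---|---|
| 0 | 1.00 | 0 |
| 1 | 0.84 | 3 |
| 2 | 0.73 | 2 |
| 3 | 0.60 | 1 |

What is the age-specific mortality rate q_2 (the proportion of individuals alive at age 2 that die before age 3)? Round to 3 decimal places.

0.178

q_2 = (l_2 − l_3) / l_2 = (0.73 − 0.6) / 0.73
     = 0.13 / 0.73 = 0.178082… → 0.178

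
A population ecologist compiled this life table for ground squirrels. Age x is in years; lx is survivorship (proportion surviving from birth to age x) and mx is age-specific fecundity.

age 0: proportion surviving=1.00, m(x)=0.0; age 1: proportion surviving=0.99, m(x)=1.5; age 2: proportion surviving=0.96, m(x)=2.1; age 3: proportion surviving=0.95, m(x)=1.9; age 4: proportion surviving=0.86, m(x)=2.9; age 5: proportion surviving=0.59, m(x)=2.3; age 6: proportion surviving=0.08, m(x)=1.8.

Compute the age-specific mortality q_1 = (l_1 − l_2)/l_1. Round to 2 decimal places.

0.03

q_1 = (l_1 − l_2) / l_1 = (0.99 − 0.96) / 0.99
     = 0.03 / 0.99 = 0.030303… → 0.03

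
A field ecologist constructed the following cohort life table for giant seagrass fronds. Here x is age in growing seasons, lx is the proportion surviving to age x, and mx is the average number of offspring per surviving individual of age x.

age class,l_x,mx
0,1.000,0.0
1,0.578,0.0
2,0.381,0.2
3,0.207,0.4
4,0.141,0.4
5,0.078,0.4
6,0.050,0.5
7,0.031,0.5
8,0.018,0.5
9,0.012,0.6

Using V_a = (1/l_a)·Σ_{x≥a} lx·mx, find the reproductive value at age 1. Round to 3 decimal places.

lx·mx for x ≥ 1: 0, 0.0762, 0.0828, 0.0564, 0.0312, 0.025, 0.0155, 0.009, 0.0072 → sum = 0.3033
V_1 = 0.3033 / l_1 = 0.3033 / 0.578 = 0.52474… → 0.525

0.525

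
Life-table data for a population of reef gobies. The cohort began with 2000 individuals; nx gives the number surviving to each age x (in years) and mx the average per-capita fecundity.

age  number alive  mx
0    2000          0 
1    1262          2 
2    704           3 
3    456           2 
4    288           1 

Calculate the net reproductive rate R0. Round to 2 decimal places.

2.92

lx = nx/n0 = nx/2000: 1, 0.631, 0.352, 0.228, 0.144
lx·mx by age: 0, 1.262, 1.056, 0.456, 0.144
R0 = Σ lx·mx = 2.918 → 2.92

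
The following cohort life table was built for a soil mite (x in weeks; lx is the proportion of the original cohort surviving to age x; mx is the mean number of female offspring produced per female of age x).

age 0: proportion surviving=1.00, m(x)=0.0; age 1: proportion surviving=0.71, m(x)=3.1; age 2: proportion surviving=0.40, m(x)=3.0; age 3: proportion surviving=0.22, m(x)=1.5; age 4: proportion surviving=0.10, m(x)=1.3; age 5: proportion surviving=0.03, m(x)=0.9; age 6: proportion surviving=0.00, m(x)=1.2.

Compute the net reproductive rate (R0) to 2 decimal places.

3.89

lx·mx by age: 0, 2.201, 1.2, 0.33, 0.13, 0.027, 0
R0 = Σ lx·mx = 3.888 → 3.89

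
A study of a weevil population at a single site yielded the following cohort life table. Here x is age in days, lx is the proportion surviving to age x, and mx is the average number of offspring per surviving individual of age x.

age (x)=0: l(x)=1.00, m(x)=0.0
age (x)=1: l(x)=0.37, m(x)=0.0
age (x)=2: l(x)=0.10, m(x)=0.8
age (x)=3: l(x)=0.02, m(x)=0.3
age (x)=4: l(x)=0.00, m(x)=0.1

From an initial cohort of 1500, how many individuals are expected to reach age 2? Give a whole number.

Expected survivors = N0 · l_2 = 1500 × 0.10 = 150 → 150

150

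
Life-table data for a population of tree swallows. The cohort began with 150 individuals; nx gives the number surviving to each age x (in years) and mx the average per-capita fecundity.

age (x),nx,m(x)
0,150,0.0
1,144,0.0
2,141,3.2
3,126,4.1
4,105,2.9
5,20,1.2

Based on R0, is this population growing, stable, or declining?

lx = nx/n0 = nx/150: 1, 0.96, 0.94, 0.84, 0.7, 0.13333…
R0 = Σ lx·mx = 0 + 0 + 3.008 + 3.444 + 2.03 + 0.16… = 8.642…
R0 > 1, so the population is growing.

growing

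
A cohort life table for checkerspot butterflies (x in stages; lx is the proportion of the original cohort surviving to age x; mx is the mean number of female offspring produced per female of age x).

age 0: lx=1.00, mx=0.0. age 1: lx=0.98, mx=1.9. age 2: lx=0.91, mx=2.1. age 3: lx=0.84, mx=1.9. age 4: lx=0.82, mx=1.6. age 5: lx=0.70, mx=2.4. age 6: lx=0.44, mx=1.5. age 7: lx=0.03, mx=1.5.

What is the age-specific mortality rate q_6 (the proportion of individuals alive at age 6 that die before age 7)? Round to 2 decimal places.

0.93

q_6 = (l_6 − l_7) / l_6 = (0.44 − 0.03) / 0.44
     = 0.41 / 0.44 = 0.931818… → 0.93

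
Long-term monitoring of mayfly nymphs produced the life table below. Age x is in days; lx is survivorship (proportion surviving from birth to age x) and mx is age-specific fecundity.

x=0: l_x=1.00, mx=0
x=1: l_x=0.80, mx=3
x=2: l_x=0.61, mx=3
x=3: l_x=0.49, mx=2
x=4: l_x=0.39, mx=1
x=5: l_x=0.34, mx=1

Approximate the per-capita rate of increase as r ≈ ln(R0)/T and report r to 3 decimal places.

0.863

R0 = Σ lx·mx = 0 + 2.4 + 1.83 + 0.98 + 0.39 + 0.34 = 5.94
Σ x·lx·mx = 12.26; T = 12.26/5.94 = 2.06397…
r ≈ ln(R0)/T = ln(5.94)/2.06397… = 0.86324… → 0.863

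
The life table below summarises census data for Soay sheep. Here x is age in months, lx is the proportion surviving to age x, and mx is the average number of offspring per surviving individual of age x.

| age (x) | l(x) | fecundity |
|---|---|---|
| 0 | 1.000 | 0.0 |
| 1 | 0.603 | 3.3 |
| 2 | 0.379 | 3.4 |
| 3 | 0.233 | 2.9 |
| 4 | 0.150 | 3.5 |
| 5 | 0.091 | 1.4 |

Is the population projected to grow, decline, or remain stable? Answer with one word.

R0 = Σ lx·mx = 0 + 1.9899 + 1.2886 + 0.6757 + 0.525 + 0.1274 = 4.6066
R0 > 1, so the population is growing.

growing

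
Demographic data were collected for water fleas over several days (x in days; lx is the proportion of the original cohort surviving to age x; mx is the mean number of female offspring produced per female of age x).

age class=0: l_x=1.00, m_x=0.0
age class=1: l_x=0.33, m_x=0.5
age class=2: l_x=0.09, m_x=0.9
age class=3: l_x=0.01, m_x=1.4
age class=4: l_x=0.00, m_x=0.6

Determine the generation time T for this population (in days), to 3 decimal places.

1.419

lx·mx: 0, 0.165, 0.081, 0.014, 0 → R0 = 0.26
x·lx·mx: 0, 0.165, 0.162, 0.042, 0 → Σ = 0.369
T = 0.369 / 0.26 = 1.419231… → 1.419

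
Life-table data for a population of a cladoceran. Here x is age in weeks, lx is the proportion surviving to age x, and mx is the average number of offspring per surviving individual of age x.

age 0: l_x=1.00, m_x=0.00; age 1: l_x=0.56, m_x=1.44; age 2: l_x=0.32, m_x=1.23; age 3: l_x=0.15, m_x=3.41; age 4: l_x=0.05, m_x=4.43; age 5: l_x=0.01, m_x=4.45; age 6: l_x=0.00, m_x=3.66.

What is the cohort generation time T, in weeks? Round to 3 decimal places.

2.142

lx·mx: 0, 0.8064, 0.3936, 0.5115, 0.2215, 0.0445, 0 → R0 = 1.9775
x·lx·mx: 0, 0.8064, 0.7872, 1.5345, 0.886, 0.2225, 0 → Σ = 4.2366
T = 4.2366 / 1.9775 = 2.142402… → 2.142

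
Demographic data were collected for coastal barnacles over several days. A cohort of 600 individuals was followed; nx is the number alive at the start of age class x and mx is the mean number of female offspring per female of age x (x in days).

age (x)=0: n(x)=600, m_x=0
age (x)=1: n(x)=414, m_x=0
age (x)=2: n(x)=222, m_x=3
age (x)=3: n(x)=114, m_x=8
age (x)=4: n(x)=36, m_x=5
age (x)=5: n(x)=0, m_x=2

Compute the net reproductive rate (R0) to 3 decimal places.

lx = nx/n0 = nx/600: 1, 0.69, 0.37, 0.19, 0.06, 0
lx·mx by age: 0, 0, 1.11, 1.52, 0.3, 0
R0 = Σ lx·mx = 2.93 → 2.930

2.930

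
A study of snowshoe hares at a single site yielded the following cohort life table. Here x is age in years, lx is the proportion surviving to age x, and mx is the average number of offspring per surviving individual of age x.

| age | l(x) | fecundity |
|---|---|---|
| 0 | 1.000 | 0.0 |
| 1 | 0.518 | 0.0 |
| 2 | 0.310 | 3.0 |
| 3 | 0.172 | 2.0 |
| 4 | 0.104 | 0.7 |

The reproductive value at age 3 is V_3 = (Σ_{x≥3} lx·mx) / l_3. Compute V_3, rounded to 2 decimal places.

2.42

lx·mx for x ≥ 3: 0.344, 0.0728 → sum = 0.4168
V_3 = 0.4168 / l_3 = 0.4168 / 0.172 = 2.423256… → 2.42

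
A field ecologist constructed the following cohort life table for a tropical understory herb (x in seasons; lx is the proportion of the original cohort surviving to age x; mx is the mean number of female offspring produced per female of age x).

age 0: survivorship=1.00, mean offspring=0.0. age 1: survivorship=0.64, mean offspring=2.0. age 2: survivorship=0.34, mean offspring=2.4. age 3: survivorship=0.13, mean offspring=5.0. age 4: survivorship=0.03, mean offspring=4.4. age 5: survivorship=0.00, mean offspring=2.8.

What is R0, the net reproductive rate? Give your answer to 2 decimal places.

2.88

lx·mx by age: 0, 1.28, 0.816, 0.65, 0.132, 0
R0 = Σ lx·mx = 2.878 → 2.88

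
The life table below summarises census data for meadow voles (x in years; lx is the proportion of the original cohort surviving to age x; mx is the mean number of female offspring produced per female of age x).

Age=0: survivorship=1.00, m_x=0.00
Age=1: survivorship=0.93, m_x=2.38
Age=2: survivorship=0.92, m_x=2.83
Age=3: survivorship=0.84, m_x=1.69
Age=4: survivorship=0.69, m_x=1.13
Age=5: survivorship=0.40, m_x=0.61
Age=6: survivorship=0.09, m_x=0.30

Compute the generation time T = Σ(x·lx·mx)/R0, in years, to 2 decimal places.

2.22

lx·mx: 0, 2.2134, 2.6036, 1.4196, 0.7797, 0.244, 0.027 → R0 = 7.2873
x·lx·mx: 0, 2.2134, 5.2072, 4.2588, 3.1188, 1.22, 0.162 → Σ = 16.1802
T = 16.1802 / 7.2873 = 2.220329… → 2.22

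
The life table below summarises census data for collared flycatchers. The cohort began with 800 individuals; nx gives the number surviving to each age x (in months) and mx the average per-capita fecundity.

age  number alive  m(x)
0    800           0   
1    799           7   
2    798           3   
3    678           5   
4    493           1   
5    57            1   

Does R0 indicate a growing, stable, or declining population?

lx = nx/n0 = nx/800: 1, 0.99875, 0.9975, 0.8475, 0.61625, 0.07125
R0 = Σ lx·mx = 0 + 6.99125 + 2.9925 + 4.2375 + 0.61625 + 0.07125 = 14.90875
R0 > 1, so the population is growing.

growing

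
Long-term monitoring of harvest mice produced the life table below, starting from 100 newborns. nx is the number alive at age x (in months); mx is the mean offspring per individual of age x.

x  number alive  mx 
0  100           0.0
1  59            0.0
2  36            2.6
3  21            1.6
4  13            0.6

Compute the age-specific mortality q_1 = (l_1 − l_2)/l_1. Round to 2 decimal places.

lx = nx/n0 = nx/100: 1, 0.59, 0.36, 0.21, 0.13
q_1 = (l_1 − l_2) / l_1 = (0.59 − 0.36) / 0.59
     = 0.23 / 0.59 = 0.389831… → 0.39

0.39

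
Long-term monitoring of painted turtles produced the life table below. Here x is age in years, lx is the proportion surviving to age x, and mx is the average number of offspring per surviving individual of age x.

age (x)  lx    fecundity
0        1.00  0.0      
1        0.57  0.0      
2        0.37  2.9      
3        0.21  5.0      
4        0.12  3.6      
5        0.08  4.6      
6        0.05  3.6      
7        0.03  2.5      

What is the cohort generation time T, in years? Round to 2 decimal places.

3.29

lx·mx: 0, 0, 1.073, 1.05, 0.432, 0.368, 0.18, 0.075 → R0 = 3.178
x·lx·mx: 0, 0, 2.146, 3.15, 1.728, 1.84, 1.08, 0.525 → Σ = 10.469
T = 10.469 / 3.178 = 3.29421… → 3.29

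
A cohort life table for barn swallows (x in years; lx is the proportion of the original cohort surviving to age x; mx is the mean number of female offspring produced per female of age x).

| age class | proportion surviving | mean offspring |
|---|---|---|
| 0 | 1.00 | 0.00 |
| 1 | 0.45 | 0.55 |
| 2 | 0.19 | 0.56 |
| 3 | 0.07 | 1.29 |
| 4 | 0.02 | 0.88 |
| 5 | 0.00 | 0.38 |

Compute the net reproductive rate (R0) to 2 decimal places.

0.46

lx·mx by age: 0, 0.2475, 0.1064, 0.0903, 0.0176, 0
R0 = Σ lx·mx = 0.4618 → 0.46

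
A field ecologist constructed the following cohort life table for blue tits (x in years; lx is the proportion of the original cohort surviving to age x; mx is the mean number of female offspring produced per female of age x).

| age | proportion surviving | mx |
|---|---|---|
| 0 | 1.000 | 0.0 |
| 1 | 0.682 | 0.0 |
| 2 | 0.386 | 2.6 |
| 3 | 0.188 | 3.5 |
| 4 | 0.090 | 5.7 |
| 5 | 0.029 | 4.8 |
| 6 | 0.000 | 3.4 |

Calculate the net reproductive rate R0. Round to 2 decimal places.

2.31

lx·mx by age: 0, 0, 1.0036, 0.658, 0.513, 0.1392, 0
R0 = Σ lx·mx = 2.3138 → 2.31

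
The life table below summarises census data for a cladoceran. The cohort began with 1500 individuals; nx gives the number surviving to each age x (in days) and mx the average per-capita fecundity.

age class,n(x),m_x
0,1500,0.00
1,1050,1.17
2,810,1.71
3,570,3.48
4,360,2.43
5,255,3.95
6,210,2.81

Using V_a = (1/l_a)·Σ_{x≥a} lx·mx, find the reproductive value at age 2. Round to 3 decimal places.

lx = nx/n0 = nx/1500: 1, 0.7, 0.54, 0.38, 0.24, 0.17, 0.14
lx·mx for x ≥ 2: 0.9234, 1.3224, 0.5832, 0.6715, 0.3934 → sum = 3.8939
V_2 = 3.8939 / l_2 = 3.8939 / 0.54 = 7.210926… → 7.211

7.211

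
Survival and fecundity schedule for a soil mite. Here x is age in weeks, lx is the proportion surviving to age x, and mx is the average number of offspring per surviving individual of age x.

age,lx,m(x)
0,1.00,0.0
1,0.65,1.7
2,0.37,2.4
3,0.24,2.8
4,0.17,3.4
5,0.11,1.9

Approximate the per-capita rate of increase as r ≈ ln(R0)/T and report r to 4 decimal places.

R0 = Σ lx·mx = 0 + 1.105 + 0.888 + 0.672 + 0.578 + 0.209 = 3.452
Σ x·lx·mx = 8.254; T = 8.254/3.452 = 2.39108…
r ≈ ln(R0)/T = ln(3.452)/2.39108… = 0.518157… → 0.5182

0.5182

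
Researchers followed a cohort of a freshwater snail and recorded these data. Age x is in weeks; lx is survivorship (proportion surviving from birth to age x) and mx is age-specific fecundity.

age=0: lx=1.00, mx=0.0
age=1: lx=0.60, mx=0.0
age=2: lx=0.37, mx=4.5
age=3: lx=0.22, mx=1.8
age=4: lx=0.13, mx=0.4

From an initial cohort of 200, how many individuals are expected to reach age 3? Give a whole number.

Expected survivors = N0 · l_3 = 200 × 0.22 = 44 → 44

44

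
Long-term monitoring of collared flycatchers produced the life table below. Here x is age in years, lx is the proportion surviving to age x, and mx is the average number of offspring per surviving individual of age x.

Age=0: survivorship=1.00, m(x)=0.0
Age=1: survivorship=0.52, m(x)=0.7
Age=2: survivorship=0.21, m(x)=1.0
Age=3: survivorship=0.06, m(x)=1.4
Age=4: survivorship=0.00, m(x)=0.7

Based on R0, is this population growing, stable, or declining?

declining

R0 = Σ lx·mx = 0 + 0.364 + 0.21 + 0.084 + 0 = 0.658
R0 < 1, so the population is declining.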